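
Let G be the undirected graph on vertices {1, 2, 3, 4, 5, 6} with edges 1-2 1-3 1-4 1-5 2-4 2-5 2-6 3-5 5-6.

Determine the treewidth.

A width-2 tree decomposition is:
Bags: B1 = {1, 3, 5}  B2 = {1, 2, 5}  B3 = {1, 2, 4}  B4 = {2, 5, 6}
Tree: B1–B2, B2–B3, B2–B4
The largest bag has 3 vertices, giving width 2; this decomposition certifies tw(G) ≤ 2. Conversely, {1, 2, 4} is a clique of size 3, and the vertices of any clique must share a bag in every tree decomposition; so some bag has ≥ 3 vertices and tw(G) ≥ 2. The upper and lower bounds meet at 2, so that is the treewidth.

2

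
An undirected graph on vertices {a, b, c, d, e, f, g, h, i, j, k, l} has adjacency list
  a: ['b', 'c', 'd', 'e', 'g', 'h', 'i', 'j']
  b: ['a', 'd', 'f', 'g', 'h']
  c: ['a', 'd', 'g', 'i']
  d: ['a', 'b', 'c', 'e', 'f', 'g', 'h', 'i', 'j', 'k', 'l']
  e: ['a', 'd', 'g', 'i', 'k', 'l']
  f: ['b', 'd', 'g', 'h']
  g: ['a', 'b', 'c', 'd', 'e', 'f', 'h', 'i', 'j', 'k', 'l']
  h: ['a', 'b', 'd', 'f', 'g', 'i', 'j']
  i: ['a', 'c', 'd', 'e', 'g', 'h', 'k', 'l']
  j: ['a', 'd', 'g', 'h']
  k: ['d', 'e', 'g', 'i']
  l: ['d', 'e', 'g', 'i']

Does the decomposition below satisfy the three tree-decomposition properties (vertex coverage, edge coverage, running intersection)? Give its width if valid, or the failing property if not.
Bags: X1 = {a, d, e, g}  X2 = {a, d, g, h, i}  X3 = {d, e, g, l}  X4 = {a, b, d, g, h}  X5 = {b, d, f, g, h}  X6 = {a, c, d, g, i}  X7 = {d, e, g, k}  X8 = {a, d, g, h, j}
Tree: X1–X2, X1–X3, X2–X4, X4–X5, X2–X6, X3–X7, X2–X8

A tree decomposition must satisfy three properties: every vertex lies in some bag; for every edge, both endpoints lie together in some bag; and for every vertex, the bags containing it form a connected subtree. Here edge (i,e) lies in no bag, so the decomposition is invalid.

No — edge (i,e) lies in no bag.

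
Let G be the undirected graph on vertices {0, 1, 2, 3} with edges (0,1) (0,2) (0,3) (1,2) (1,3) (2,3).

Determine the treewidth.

3

A width-3 tree decomposition is:
Bags: B1 = {0, 1, 2, 3}
Tree: (single bag)
A single bag containing all 4 vertices is trivially a valid decomposition of width 3. On the other hand G contains the 4-clique {0, 1, 2, 3}. A clique must lie in a single bag of any decomposition, so no decomposition can have width below 3. Therefore the treewidth is 3.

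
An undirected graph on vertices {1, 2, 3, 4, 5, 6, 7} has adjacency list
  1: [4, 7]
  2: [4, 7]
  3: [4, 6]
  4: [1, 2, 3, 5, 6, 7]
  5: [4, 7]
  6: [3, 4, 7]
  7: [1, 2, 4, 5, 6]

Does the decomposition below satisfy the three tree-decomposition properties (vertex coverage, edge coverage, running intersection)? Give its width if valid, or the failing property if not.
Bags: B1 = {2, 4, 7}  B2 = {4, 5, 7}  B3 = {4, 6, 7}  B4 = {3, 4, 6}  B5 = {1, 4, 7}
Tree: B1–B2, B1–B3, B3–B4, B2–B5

Yes; width 2.

Vertex coverage: the bags together contain {1, 2, 3, 4, 5, 6, 7}, the full vertex set. Edge coverage: each edge of G has both endpoints in at least one bag. Running intersection: for every vertex, the bags containing it form a connected subtree. All three properties hold, so this is a valid tree decomposition of width max|bag| − 1 = 2, and hence tw(G) ≤ 2.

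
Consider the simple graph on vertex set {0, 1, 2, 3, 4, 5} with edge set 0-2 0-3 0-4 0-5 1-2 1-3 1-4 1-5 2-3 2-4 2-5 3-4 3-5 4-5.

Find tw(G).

A width-4 tree decomposition is:
Bags: B1 = {0, 2, 3, 4, 5}  B2 = {1, 2, 3, 4, 5}
Tree: B1–B2
Each bag holds 5 vertices, so the decomposition has width 4, which upper-bounds the treewidth. For the lower bound, the 5 vertices {0, 2, 3, 4, 5} are pairwise adjacent, and any tree decomposition puts a clique entirely inside one bag — forcing width ≥ 4. Combining the bounds, tw(G) = 4.

4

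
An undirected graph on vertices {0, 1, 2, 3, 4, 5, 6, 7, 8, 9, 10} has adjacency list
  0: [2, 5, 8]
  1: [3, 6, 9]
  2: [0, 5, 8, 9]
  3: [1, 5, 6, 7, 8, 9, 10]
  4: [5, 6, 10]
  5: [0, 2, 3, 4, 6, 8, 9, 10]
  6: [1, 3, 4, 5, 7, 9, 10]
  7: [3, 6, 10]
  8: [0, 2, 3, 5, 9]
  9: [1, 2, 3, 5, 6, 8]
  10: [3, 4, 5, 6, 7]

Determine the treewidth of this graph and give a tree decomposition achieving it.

Treewidth 3.
One optimal decomposition is:
Bags: B1 = {3, 5, 8, 9}  B2 = {3, 5, 6, 9}  B3 = {3, 5, 6, 10}  B4 = {2, 5, 8, 9}  B5 = {1, 3, 6, 9}  B6 = {3, 6, 7, 10}  B7 = {0, 2, 5, 8}  B8 = {4, 5, 6, 10}
Tree: B1–B2, B2–B3, B1–B4, B2–B5, B3–B6, B4–B7, B3–B8

Every bag has size at most 4, so the width is 4 − 1 = 3 and tw(G) ≤ 3. Conversely, {1, 3, 6, 9} is a clique of size 4, and the vertices of any clique must share a bag in every tree decomposition; so some bag has ≥ 4 vertices and tw(G) ≥ 3. Combining the bounds, tw(G) = 3.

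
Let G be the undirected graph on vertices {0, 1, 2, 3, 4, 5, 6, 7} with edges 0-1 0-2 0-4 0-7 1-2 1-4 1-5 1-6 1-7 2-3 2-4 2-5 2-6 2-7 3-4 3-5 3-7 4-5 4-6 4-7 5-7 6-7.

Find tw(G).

A width-4 tree decomposition is:
Bags: B1 = {1, 2, 4, 5, 7}  B2 = {2, 3, 4, 5, 7}  B3 = {1, 2, 4, 6, 7}  B4 = {0, 1, 2, 4, 7}
Tree: B1–B2, B1–B3, B1–B4
The largest bag has 5 vertices, giving width 4; this decomposition certifies tw(G) ≤ 4. On the other hand G contains the 5-clique {0, 1, 2, 4, 7}. A clique must lie in a single bag of any decomposition, so no decomposition can have width below 4. Combining the bounds, tw(G) = 4.

4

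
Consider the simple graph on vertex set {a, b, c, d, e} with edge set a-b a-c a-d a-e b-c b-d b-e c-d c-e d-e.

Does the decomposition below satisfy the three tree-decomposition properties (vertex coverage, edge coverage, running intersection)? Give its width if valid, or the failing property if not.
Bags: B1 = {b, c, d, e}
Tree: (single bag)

No — vertex a appears in no bag.

A tree decomposition must satisfy three properties: every vertex lies in some bag; for every edge, both endpoints lie together in some bag; and for every vertex, the bags containing it form a connected subtree. Here vertex a appears in no bag, so the decomposition is invalid.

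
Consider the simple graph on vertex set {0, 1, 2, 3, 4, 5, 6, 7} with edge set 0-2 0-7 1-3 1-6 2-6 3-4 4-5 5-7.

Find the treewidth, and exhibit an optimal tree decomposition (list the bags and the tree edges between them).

The largest bag has 3 vertices, giving width 2; this decomposition certifies tw(G) ≤ 2. Since 4–5–7–0–2–6–1–3–4 is a cycle in G, G is not acyclic. Forests are exactly the graphs of treewidth ≤ 1, so tw(G) ≥ 2. The upper and lower bounds meet at 2, so that is the treewidth.

Treewidth 2.
Bags: B1 = {4, 5, 7}  B2 = {0, 4, 7}  B3 = {0, 2, 4}  B4 = {2, 4, 6}  B5 = {1, 4, 6}  B6 = {1, 3, 4}
Tree: B1–B2, B2–B3, B3–B4, B4–B5, B5–B6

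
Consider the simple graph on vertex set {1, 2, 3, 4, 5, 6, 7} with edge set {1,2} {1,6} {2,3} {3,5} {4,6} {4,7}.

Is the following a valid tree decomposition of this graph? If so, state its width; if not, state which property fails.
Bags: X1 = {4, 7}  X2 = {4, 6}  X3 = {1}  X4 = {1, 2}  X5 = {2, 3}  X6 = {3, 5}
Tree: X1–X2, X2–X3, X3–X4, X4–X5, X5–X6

No — edge (6,1) lies in no bag.

A tree decomposition must satisfy three properties: every vertex lies in some bag; for every edge, both endpoints lie together in some bag; and for every vertex, the bags containing it form a connected subtree. Here edge (6,1) lies in no bag, so the decomposition is invalid.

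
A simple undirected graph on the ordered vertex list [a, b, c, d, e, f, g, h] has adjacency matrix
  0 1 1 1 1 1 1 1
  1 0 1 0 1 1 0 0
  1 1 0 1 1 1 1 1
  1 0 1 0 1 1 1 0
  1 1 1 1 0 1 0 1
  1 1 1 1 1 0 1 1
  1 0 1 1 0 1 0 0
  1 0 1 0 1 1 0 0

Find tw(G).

4

A width-4 tree decomposition is:
Bags: B1 = {a, c, d, e, f}  B2 = {a, b, c, e, f}  B3 = {a, c, e, f, h}  B4 = {a, c, d, f, g}
Tree: B1–B2, B2–B3, B1–B4
Each bag holds 5 vertices, so the decomposition has width 4, which upper-bounds the treewidth. On the other hand G contains the 5-clique {a, c, d, f, g}. A clique must lie in a single bag of any decomposition, so no decomposition can have width below 4. The upper and lower bounds meet at 4, so that is the treewidth.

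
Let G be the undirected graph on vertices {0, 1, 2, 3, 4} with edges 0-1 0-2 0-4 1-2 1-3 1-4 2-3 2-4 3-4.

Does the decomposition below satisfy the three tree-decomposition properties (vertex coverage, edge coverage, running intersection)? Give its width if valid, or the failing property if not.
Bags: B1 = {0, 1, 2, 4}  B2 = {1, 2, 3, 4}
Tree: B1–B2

Yes; width 3.

Vertex coverage: the bags together contain {0, 1, 2, 3, 4}, the full vertex set. Edge coverage: each edge of G has both endpoints in at least one bag. Running intersection: for every vertex, the bags containing it form a connected subtree. All three properties hold, so this is a valid tree decomposition of width max|bag| − 1 = 3, and hence tw(G) ≤ 3.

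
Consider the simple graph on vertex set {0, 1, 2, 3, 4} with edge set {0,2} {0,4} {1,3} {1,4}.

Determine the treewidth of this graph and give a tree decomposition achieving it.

Treewidth 1.
One optimal decomposition is:
Bags: B1 = {0, 2}  B2 = {0, 4}  B3 = {1, 4}  B4 = {1, 3}
Tree: B1–B2, B2–B3, B3–B4

Every bag has size at most 2, so the width is 2 − 1 = 1 and tw(G) ≤ 1. G has an edge, so its treewidth is at least 1. Therefore the treewidth is 1.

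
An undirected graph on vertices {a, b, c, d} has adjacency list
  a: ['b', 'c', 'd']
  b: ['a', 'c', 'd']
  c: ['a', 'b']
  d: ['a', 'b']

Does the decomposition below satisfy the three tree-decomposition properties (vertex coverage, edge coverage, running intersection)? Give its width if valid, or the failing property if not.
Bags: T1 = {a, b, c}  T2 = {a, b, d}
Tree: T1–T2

Vertex coverage: the bags together contain {a, b, c, d}, the full vertex set. Edge coverage: each edge of G has both endpoints in at least one bag. Running intersection: for every vertex, the bags containing it form a connected subtree. All three properties hold, so this is a valid tree decomposition of width max|bag| − 1 = 2, and hence tw(G) ≤ 2.

Yes; width 2.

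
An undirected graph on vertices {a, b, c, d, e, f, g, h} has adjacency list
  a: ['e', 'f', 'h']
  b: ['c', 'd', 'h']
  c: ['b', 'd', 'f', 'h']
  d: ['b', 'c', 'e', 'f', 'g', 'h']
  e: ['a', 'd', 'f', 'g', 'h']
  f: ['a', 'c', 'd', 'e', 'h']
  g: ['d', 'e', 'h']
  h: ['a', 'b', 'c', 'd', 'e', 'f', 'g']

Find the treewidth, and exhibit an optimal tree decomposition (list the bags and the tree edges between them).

The largest bag has 4 vertices, giving width 3; this decomposition certifies tw(G) ≤ 3. On the other hand G contains the 4-clique {d, e, g, h}. A clique must lie in a single bag of any decomposition, so no decomposition can have width below 3. The upper and lower bounds meet at 3, so that is the treewidth.

Treewidth 3.
One such decomposition:
Bags: B1 = {a, e, f, h}  B2 = {d, e, f, h}  B3 = {c, d, f, h}  B4 = {d, e, g, h}  B5 = {b, c, d, h}
Tree: B1–B2, B2–B3, B2–B4, B3–B5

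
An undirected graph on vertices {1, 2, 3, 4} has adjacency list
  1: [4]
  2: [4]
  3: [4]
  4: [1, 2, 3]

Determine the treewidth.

A width-1 tree decomposition is:
Bags: B1 = {1, 4}  B2 = {2, 4}  B3 = {3, 4}
Tree: B1–B2, B1–B3
Every bag has size at most 2, so the width is 2 − 1 = 1 and tw(G) ≤ 1. G has an edge, so its treewidth is at least 1. Hence tw(G) = 1 exactly.

1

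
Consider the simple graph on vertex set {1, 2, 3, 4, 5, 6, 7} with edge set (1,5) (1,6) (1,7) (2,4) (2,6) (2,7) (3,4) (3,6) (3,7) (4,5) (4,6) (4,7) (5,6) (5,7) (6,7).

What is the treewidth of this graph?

3

A width-3 tree decomposition is:
Bags: B1 = {4, 5, 6, 7}  B2 = {2, 4, 6, 7}  B3 = {1, 5, 6, 7}  B4 = {3, 4, 6, 7}
Tree: B1–B2, B1–B3, B2–B4
Each bag holds 4 vertices, so the decomposition has width 3, which upper-bounds the treewidth. For the lower bound, the 4 vertices {1, 5, 6, 7} are pairwise adjacent, and any tree decomposition puts a clique entirely inside one bag — forcing width ≥ 3. The upper and lower bounds meet at 3, so that is the treewidth.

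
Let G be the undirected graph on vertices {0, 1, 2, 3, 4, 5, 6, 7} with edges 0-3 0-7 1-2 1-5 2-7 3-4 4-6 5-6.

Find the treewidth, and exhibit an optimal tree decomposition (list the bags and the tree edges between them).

Each bag holds 3 vertices, so the decomposition has width 2, which upper-bounds the treewidth. For the lower bound, G contains the cycle 2–1–5–6–4–3–0–7–2, so G is not a forest; only forests have treewidth ≤ 1, hence tw(G) ≥ 2. The upper and lower bounds meet at 2, so that is the treewidth.

Treewidth 2.
One optimal decomposition is:
Bags: B1 = {1, 2, 5}  B2 = {2, 5, 6}  B3 = {2, 4, 6}  B4 = {2, 3, 4}  B5 = {0, 2, 3}  B6 = {0, 2, 7}
Tree: B1–B2, B2–B3, B3–B4, B4–B5, B5–B6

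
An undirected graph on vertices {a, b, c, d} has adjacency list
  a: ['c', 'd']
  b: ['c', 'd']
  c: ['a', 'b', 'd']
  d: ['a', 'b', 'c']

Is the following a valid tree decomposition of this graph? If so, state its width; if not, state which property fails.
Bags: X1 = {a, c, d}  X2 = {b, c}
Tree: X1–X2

No — edge (d,b) lies in no bag.

A tree decomposition must satisfy three properties: every vertex lies in some bag; for every edge, both endpoints lie together in some bag; and for every vertex, the bags containing it form a connected subtree. Here edge (d,b) lies in no bag, so the decomposition is invalid.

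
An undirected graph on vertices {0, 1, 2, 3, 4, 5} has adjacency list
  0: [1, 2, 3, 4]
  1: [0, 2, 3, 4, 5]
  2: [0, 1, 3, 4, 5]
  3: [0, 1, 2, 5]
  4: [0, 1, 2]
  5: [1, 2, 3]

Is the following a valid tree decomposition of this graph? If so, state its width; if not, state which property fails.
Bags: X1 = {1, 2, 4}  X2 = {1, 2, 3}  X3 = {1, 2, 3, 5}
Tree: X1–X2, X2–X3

A tree decomposition must satisfy three properties: every vertex lies in some bag; for every edge, both endpoints lie together in some bag; and for every vertex, the bags containing it form a connected subtree. Here vertex 0 appears in no bag, so the decomposition is invalid.

No — vertex 0 appears in no bag.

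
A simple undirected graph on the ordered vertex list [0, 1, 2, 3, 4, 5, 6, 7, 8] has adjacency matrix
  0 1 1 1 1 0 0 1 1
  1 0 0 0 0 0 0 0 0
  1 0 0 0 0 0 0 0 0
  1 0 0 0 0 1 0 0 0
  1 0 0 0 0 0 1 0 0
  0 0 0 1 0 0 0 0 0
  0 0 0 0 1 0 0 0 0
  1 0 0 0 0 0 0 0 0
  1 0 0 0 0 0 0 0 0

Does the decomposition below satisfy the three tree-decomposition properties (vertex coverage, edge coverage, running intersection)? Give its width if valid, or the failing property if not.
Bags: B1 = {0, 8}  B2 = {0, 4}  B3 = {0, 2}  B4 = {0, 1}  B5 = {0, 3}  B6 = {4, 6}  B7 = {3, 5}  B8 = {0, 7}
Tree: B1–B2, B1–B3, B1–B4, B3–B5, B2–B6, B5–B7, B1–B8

Yes; width 1.

Vertex coverage: the bags together contain {0, 1, 2, 3, 4, 5, 6, 7, 8}, the full vertex set. Edge coverage: each edge of G has both endpoints in at least one bag. Running intersection: for every vertex, the bags containing it form a connected subtree. All three properties hold, so this is a valid tree decomposition of width max|bag| − 1 = 1, and hence tw(G) ≤ 1.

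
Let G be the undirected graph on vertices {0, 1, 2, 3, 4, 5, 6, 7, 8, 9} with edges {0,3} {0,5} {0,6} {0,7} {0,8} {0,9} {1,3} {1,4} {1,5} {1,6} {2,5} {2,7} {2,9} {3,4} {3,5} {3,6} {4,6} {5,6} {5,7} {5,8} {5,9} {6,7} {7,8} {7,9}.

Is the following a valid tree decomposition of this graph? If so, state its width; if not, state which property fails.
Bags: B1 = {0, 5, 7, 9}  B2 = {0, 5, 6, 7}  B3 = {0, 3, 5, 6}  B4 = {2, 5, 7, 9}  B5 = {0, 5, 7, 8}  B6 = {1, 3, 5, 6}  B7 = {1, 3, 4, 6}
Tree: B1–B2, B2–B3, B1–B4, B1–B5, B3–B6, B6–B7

Vertex coverage: the bags together contain {0, 1, 2, 3, 4, 5, 6, 7, 8, 9}, the full vertex set. Edge coverage: each edge of G has both endpoints in at least one bag. Running intersection: for every vertex, the bags containing it form a connected subtree. All three properties hold, so this is a valid tree decomposition of width max|bag| − 1 = 3, and hence tw(G) ≤ 3.

Yes; width 3.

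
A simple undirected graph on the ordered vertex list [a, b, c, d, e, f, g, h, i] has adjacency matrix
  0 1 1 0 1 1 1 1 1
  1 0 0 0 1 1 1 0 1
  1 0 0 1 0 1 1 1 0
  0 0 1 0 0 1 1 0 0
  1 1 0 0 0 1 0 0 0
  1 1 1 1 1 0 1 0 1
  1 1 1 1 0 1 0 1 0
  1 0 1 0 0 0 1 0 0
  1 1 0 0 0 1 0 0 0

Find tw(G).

A width-3 tree decomposition is:
Bags: B1 = {a, c, g, h}  B2 = {a, c, f, g}  B3 = {a, b, f, g}  B4 = {c, d, f, g}  B5 = {a, b, f, i}  B6 = {a, b, e, f}
Tree: B1–B2, B2–B3, B2–B4, B3–B5, B3–B6
The largest bag has 4 vertices, giving width 3; this decomposition certifies tw(G) ≤ 3. Conversely, {a, c, g, h} is a clique of size 4, and the vertices of any clique must share a bag in every tree decomposition; so some bag has ≥ 4 vertices and tw(G) ≥ 3. Hence tw(G) = 3 exactly.

3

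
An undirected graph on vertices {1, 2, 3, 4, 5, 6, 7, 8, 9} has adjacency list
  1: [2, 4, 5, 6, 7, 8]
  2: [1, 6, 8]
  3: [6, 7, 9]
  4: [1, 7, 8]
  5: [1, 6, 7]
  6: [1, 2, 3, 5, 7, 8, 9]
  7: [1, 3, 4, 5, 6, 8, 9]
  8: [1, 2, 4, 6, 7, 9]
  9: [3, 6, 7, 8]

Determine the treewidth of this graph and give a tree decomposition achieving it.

Every bag has size at most 4, so the width is 4 − 1 = 3 and tw(G) ≤ 3. Conversely, {1, 4, 7, 8} is a clique of size 4, and the vertices of any clique must share a bag in every tree decomposition; so some bag has ≥ 4 vertices and tw(G) ≥ 3. Hence tw(G) = 3 exactly.

Treewidth 3.
One such decomposition:
Bags: B1 = {1, 2, 6, 8}  B2 = {1, 6, 7, 8}  B3 = {1, 4, 7, 8}  B4 = {6, 7, 8, 9}  B5 = {1, 5, 6, 7}  B6 = {3, 6, 7, 9}
Tree: B1–B2, B2–B3, B2–B4, B2–B5, B4–B6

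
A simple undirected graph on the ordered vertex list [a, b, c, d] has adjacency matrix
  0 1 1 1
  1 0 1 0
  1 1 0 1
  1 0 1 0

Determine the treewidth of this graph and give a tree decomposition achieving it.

Treewidth 2.
One such decomposition:
Bags: B1 = {a, b, c}  B2 = {a, c, d}
Tree: B1–B2

Each bag holds 3 vertices, so the decomposition has width 2, which upper-bounds the treewidth. On the other hand G contains the 3-clique {a, c, d}. A clique must lie in a single bag of any decomposition, so no decomposition can have width below 2. Hence tw(G) = 2 exactly.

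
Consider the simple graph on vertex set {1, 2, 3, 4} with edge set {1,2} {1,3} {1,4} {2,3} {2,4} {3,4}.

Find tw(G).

3

A width-3 tree decomposition is:
Bags: B1 = {1, 2, 3, 4}
Tree: (single bag)
With just one bag of size 4, the width is 4 − 1 = 3, so tw(G) ≤ 3. Conversely, {1, 2, 3, 4} is a clique of size 4, and the vertices of any clique must share a bag in every tree decomposition; so some bag has ≥ 4 vertices and tw(G) ≥ 3. Therefore the treewidth is 3.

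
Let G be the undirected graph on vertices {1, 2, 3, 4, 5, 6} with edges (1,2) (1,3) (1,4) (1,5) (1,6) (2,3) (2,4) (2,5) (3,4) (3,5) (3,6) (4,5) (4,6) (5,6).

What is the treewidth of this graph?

4

A width-4 tree decomposition is:
Bags: B1 = {1, 2, 3, 4, 5}  B2 = {1, 3, 4, 5, 6}
Tree: B1–B2
The largest bag has 5 vertices, giving width 4; this decomposition certifies tw(G) ≤ 4. Conversely, {1, 2, 3, 4, 5} is a clique of size 5, and the vertices of any clique must share a bag in every tree decomposition; so some bag has ≥ 5 vertices and tw(G) ≥ 4. Hence tw(G) = 4 exactly.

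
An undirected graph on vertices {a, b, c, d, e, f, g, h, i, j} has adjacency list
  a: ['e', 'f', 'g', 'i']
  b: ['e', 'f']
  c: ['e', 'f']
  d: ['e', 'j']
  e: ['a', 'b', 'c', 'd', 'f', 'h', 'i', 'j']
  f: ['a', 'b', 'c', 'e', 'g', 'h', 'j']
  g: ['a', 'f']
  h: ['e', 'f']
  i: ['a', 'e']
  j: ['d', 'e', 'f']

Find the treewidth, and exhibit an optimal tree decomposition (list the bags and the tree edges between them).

Treewidth 2.
One such decomposition:
Bags: B1 = {a, e, f}  B2 = {e, f, j}  B3 = {d, e, j}  B4 = {a, e, i}  B5 = {b, e, f}  B6 = {c, e, f}  B7 = {e, f, h}  B8 = {a, f, g}
Tree: B1–B2, B2–B3, B1–B4, B2–B5, B5–B6, B6–B7, B1–B8

Each bag holds 3 vertices, so the decomposition has width 2, which upper-bounds the treewidth. For the lower bound, the 3 vertices {a, f, g} are pairwise adjacent, and any tree decomposition puts a clique entirely inside one bag — forcing width ≥ 2. Hence tw(G) = 2 exactly.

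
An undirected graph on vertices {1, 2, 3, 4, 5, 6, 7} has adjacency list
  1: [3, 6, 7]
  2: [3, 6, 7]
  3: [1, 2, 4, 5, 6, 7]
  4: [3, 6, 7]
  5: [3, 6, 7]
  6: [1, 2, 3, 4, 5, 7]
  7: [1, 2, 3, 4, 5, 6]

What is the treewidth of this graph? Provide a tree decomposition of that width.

The largest bag has 4 vertices, giving width 3; this decomposition certifies tw(G) ≤ 3. On the other hand G contains the 4-clique {1, 3, 6, 7}. A clique must lie in a single bag of any decomposition, so no decomposition can have width below 3. Hence tw(G) = 3 exactly.

Treewidth 3.
One such decomposition:
Bags: B1 = {3, 4, 6, 7}  B2 = {1, 3, 6, 7}  B3 = {2, 3, 6, 7}  B4 = {3, 5, 6, 7}
Tree: B1–B2, B2–B3, B2–B4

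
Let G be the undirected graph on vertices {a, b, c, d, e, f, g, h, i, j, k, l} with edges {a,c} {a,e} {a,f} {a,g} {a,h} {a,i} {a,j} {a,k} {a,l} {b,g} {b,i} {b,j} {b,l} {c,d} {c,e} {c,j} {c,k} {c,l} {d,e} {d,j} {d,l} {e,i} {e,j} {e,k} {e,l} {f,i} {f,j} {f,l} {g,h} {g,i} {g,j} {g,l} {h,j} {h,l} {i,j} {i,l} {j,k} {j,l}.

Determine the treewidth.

A width-4 tree decomposition is:
Bags: B1 = {a, g, i, j, l}  B2 = {a, e, i, j, l}  B3 = {a, g, h, j, l}  B4 = {b, g, i, j, l}  B5 = {a, c, e, j, l}  B6 = {a, f, i, j, l}  B7 = {c, d, e, j, l}  B8 = {a, c, e, j, k}
Tree: B1–B2, B1–B3, B1–B4, B2–B5, B1–B6, B5–B7, B5–B8
The largest bag has 5 vertices, giving width 4; this decomposition certifies tw(G) ≤ 4. For the lower bound, the 5 vertices {c, d, e, j, l} are pairwise adjacent, and any tree decomposition puts a clique entirely inside one bag — forcing width ≥ 4. Hence tw(G) = 4 exactly.

4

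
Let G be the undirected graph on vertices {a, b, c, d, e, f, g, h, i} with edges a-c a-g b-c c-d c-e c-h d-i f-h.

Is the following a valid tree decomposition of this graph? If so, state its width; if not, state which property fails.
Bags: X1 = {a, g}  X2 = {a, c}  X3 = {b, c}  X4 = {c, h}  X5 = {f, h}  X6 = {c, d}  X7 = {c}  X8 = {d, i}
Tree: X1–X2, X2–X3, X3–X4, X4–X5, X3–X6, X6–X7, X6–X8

A tree decomposition must satisfy three properties: every vertex lies in some bag; for every edge, both endpoints lie together in some bag; and for every vertex, the bags containing it form a connected subtree. Here vertex e appears in no bag, so the decomposition is invalid.

No — vertex e appears in no bag.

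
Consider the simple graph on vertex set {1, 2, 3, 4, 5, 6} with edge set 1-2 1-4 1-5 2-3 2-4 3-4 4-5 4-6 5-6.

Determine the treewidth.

A width-2 tree decomposition is:
Bags: B1 = {1, 4, 5}  B2 = {4, 5, 6}  B3 = {1, 2, 4}  B4 = {2, 3, 4}
Tree: B1–B2, B1–B3, B3–B4
The largest bag has 3 vertices, giving width 2; this decomposition certifies tw(G) ≤ 2. On the other hand G contains the 3-clique {1, 2, 4}. A clique must lie in a single bag of any decomposition, so no decomposition can have width below 2. The upper and lower bounds meet at 2, so that is the treewidth.

2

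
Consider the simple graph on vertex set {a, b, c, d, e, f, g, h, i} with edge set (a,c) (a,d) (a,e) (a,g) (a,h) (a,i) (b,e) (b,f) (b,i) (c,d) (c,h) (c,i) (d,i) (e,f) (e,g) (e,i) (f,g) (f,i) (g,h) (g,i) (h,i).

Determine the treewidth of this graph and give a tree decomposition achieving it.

Treewidth 3.
One optimal decomposition is:
Bags: B1 = {e, f, g, i}  B2 = {a, e, g, i}  B3 = {a, g, h, i}  B4 = {a, c, h, i}  B5 = {a, c, d, i}  B6 = {b, e, f, i}
Tree: B1–B2, B2–B3, B3–B4, B4–B5, B1–B6

Each bag holds 4 vertices, so the decomposition has width 3, which upper-bounds the treewidth. For the lower bound, the 4 vertices {a, c, d, i} are pairwise adjacent, and any tree decomposition puts a clique entirely inside one bag — forcing width ≥ 3. Combining the bounds, tw(G) = 3.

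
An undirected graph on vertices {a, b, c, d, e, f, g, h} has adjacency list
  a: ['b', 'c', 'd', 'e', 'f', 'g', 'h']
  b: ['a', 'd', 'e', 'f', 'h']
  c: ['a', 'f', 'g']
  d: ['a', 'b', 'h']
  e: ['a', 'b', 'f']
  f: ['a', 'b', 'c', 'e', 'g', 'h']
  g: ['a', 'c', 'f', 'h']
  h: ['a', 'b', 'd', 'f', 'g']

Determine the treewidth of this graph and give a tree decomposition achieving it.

Treewidth 3.
One such decomposition:
Bags: B1 = {a, b, d, h}  B2 = {a, b, f, h}  B3 = {a, f, g, h}  B4 = {a, c, f, g}  B5 = {a, b, e, f}
Tree: B1–B2, B2–B3, B3–B4, B2–B5

Every bag has size at most 4, so the width is 4 − 1 = 3 and tw(G) ≤ 3. On the other hand G contains the 4-clique {a, b, d, h}. A clique must lie in a single bag of any decomposition, so no decomposition can have width below 3. The upper and lower bounds meet at 3, so that is the treewidth.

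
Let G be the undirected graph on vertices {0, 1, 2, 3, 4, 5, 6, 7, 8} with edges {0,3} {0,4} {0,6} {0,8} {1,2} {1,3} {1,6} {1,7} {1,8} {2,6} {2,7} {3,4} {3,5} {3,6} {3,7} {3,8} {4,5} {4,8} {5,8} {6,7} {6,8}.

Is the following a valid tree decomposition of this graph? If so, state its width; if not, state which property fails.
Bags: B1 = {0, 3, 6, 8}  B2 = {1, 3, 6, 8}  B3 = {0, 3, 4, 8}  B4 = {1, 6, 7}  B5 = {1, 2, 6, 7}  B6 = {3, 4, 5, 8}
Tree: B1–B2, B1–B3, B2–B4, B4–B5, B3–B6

A tree decomposition must satisfy three properties: every vertex lies in some bag; for every edge, both endpoints lie together in some bag; and for every vertex, the bags containing it form a connected subtree. Here edge (3,7) lies in no bag, so the decomposition is invalid.

No — edge (3,7) lies in no bag.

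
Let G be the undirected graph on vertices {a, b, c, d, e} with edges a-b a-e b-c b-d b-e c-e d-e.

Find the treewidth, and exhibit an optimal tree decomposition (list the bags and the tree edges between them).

The largest bag has 3 vertices, giving width 2; this decomposition certifies tw(G) ≤ 2. Conversely, {b, d, e} is a clique of size 3, and the vertices of any clique must share a bag in every tree decomposition; so some bag has ≥ 3 vertices and tw(G) ≥ 2. Hence tw(G) = 2 exactly.

Treewidth 2.
One optimal decomposition is:
Bags: B1 = {b, d, e}  B2 = {a, b, e}  B3 = {b, c, e}
Tree: B1–B2, B1–B3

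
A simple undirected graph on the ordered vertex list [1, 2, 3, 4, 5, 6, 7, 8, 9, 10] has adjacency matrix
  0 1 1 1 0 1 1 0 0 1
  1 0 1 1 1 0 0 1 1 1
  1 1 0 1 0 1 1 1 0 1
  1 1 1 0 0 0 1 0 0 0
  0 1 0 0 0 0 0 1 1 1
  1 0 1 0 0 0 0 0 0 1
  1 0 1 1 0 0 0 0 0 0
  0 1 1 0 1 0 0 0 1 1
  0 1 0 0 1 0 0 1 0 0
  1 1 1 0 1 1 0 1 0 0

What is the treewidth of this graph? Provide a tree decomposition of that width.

Treewidth 3.
One such decomposition:
Bags: B1 = {1, 2, 3, 10}  B2 = {1, 3, 6, 10}  B3 = {2, 3, 8, 10}  B4 = {1, 2, 3, 4}  B5 = {1, 3, 4, 7}  B6 = {2, 5, 8, 10}  B7 = {2, 5, 8, 9}
Tree: B1–B2, B1–B3, B1–B4, B4–B5, B3–B6, B6–B7

The largest bag has 4 vertices, giving width 3; this decomposition certifies tw(G) ≤ 3. Conversely, {2, 5, 8, 9} is a clique of size 4, and the vertices of any clique must share a bag in every tree decomposition; so some bag has ≥ 4 vertices and tw(G) ≥ 3. The upper and lower bounds meet at 3, so that is the treewidth.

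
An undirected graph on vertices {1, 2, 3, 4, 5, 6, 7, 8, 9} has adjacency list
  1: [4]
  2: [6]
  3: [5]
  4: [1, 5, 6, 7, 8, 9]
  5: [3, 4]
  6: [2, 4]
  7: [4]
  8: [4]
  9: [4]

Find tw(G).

A width-1 tree decomposition is:
Bags: B1 = {4, 5}  B2 = {4, 6}  B3 = {1, 4}  B4 = {4, 7}  B5 = {4, 8}  B6 = {3, 5}  B7 = {2, 6}  B8 = {4, 9}
Tree: B1–B2, B1–B3, B3–B4, B2–B5, B1–B6, B2–B7, B1–B8
The largest bag has 2 vertices, giving width 1; this decomposition certifies tw(G) ≤ 1. Any graph with an edge has treewidth ≥ 1, and G has the edge 5–4. Combining the bounds, tw(G) = 1.

1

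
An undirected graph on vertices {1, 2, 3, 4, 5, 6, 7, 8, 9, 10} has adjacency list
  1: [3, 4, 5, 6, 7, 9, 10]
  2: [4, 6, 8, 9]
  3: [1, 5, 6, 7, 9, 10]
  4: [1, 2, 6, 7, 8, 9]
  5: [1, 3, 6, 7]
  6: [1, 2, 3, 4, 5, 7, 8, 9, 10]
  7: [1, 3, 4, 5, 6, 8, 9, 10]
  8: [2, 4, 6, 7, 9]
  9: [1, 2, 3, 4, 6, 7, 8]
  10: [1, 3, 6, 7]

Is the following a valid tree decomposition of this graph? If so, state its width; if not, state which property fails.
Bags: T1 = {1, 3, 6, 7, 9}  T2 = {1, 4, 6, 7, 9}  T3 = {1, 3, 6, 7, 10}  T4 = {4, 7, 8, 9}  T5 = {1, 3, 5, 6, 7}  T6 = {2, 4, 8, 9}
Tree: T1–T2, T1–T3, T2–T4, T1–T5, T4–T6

No — edge (6,8) lies in no bag.

A tree decomposition must satisfy three properties: every vertex lies in some bag; for every edge, both endpoints lie together in some bag; and for every vertex, the bags containing it form a connected subtree. Here edge (6,8) lies in no bag, so the decomposition is invalid.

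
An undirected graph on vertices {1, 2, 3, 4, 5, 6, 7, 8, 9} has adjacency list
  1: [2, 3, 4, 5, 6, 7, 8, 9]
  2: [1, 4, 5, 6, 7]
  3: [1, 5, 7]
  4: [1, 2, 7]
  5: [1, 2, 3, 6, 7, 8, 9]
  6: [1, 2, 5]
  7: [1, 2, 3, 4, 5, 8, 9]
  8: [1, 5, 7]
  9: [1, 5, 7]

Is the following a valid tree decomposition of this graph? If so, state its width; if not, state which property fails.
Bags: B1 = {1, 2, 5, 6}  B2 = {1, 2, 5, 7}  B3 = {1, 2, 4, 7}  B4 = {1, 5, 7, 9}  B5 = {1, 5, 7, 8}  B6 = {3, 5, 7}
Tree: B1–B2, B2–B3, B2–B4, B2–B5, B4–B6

No — edge (1,3) lies in no bag.

A tree decomposition must satisfy three properties: every vertex lies in some bag; for every edge, both endpoints lie together in some bag; and for every vertex, the bags containing it form a connected subtree. Here edge (1,3) lies in no bag, so the decomposition is invalid.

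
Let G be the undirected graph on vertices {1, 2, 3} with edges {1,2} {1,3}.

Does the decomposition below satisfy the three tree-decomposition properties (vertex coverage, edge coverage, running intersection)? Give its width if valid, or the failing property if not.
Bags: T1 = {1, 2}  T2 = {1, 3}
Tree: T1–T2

Vertex coverage: the bags together contain {1, 2, 3}, the full vertex set. Edge coverage: each edge of G has both endpoints in at least one bag. Running intersection: for every vertex, the bags containing it form a connected subtree. All three properties hold, so this is a valid tree decomposition of width max|bag| − 1 = 1, and hence tw(G) ≤ 1.

Yes; width 1.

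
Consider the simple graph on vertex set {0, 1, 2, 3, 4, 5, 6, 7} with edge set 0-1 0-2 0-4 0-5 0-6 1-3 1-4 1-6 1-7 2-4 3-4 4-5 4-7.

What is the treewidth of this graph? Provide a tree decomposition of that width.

Treewidth 2.
Bags: B1 = {0, 1, 4}  B2 = {0, 1, 6}  B3 = {0, 4, 5}  B4 = {1, 3, 4}  B5 = {0, 2, 4}  B6 = {1, 4, 7}
Tree: B1–B2, B1–B3, B1–B4, B3–B5, B4–B6

Every bag has size at most 3, so the width is 3 − 1 = 2 and tw(G) ≤ 2. Conversely, {0, 1, 4} is a clique of size 3, and the vertices of any clique must share a bag in every tree decomposition; so some bag has ≥ 3 vertices and tw(G) ≥ 2. The upper and lower bounds meet at 2, so that is the treewidth.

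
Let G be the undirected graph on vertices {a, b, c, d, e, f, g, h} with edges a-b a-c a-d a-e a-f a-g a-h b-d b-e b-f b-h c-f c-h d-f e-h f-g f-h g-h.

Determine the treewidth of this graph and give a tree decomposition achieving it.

Treewidth 3.
One optimal decomposition is:
Bags: B1 = {a, b, f, h}  B2 = {a, b, e, h}  B3 = {a, f, g, h}  B4 = {a, b, d, f}  B5 = {a, c, f, h}
Tree: B1–B2, B1–B3, B1–B4, B3–B5

Every bag has size at most 4, so the width is 4 − 1 = 3 and tw(G) ≤ 3. Conversely, {a, b, e, h} is a clique of size 4, and the vertices of any clique must share a bag in every tree decomposition; so some bag has ≥ 4 vertices and tw(G) ≥ 3. Therefore the treewidth is 3.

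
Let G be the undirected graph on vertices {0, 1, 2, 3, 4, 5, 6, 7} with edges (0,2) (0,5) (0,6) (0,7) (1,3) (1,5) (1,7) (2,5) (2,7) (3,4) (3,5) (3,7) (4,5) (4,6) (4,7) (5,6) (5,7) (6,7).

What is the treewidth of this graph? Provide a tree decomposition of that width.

The largest bag has 4 vertices, giving width 3; this decomposition certifies tw(G) ≤ 3. Conversely, {0, 2, 5, 7} is a clique of size 4, and the vertices of any clique must share a bag in every tree decomposition; so some bag has ≥ 4 vertices and tw(G) ≥ 3. Hence tw(G) = 3 exactly.

Treewidth 3.
One such decomposition:
Bags: B1 = {0, 5, 6, 7}  B2 = {4, 5, 6, 7}  B3 = {0, 2, 5, 7}  B4 = {3, 4, 5, 7}  B5 = {1, 3, 5, 7}
Tree: B1–B2, B1–B3, B2–B4, B4–B5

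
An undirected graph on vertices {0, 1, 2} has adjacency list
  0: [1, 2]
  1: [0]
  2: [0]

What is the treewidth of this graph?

A width-1 tree decomposition is:
Bags: B1 = {0, 1}  B2 = {0, 2}
Tree: B1–B2
Each bag holds 2 vertices, so the decomposition has width 1, which upper-bounds the treewidth. Any graph with an edge has treewidth ≥ 1, and G has the edge 1–0. The upper and lower bounds meet at 1, so that is the treewidth.

1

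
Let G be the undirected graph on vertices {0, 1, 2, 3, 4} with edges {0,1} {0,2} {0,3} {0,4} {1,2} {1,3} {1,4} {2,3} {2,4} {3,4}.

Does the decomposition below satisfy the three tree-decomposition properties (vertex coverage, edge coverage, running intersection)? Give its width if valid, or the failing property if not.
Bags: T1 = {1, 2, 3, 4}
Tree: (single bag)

A tree decomposition must satisfy three properties: every vertex lies in some bag; for every edge, both endpoints lie together in some bag; and for every vertex, the bags containing it form a connected subtree. Here vertex 0 appears in no bag, so the decomposition is invalid.

No — vertex 0 appears in no bag.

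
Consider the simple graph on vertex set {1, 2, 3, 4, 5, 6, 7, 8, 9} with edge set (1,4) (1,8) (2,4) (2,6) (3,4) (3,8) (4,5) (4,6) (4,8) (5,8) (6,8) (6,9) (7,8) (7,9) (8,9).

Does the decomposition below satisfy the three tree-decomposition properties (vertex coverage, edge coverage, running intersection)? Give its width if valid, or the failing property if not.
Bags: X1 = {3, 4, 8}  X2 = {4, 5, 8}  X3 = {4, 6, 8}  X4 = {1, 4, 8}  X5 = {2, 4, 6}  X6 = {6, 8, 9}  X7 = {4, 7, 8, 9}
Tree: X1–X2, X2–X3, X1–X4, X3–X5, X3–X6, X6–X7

No — bags containing vertex 4 are not connected in the tree.

A tree decomposition must satisfy three properties: every vertex lies in some bag; for every edge, both endpoints lie together in some bag; and for every vertex, the bags containing it form a connected subtree. Here bags containing vertex 4 are not connected in the tree, so the decomposition is invalid.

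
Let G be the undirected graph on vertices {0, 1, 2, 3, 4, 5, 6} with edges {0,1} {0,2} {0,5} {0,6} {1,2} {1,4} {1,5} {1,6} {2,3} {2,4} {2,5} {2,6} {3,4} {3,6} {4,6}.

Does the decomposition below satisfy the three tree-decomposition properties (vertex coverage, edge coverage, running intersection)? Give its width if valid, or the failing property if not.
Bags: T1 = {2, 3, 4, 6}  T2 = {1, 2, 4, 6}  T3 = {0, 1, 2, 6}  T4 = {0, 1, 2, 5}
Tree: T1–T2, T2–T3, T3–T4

Vertex coverage: the bags together contain {0, 1, 2, 3, 4, 5, 6}, the full vertex set. Edge coverage: each edge of G has both endpoints in at least one bag. Running intersection: for every vertex, the bags containing it form a connected subtree. All three properties hold, so this is a valid tree decomposition of width max|bag| − 1 = 3, and hence tw(G) ≤ 3.

Yes; width 3.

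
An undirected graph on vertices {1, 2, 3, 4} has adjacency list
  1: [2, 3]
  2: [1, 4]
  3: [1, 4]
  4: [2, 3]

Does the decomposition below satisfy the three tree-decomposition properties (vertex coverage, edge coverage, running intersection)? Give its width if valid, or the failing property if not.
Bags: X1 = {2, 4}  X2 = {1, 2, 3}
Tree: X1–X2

No — edge (3,4) lies in no bag.

A tree decomposition must satisfy three properties: every vertex lies in some bag; for every edge, both endpoints lie together in some bag; and for every vertex, the bags containing it form a connected subtree. Here edge (3,4) lies in no bag, so the decomposition is invalid.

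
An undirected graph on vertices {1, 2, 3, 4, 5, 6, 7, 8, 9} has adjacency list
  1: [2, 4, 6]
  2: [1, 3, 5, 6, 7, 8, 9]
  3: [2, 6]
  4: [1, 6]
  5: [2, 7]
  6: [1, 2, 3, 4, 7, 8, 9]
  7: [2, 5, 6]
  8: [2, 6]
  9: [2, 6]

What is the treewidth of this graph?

2

A width-2 tree decomposition is:
Bags: B1 = {1, 2, 6}  B2 = {2, 6, 8}  B3 = {2, 6, 7}  B4 = {2, 5, 7}  B5 = {2, 3, 6}  B6 = {2, 6, 9}  B7 = {1, 4, 6}
Tree: B1–B2, B2–B3, B3–B4, B3–B5, B5–B6, B1–B7
Every bag has size at most 3, so the width is 3 − 1 = 2 and tw(G) ≤ 2. Conversely, {2, 5, 7} is a clique of size 3, and the vertices of any clique must share a bag in every tree decomposition; so some bag has ≥ 3 vertices and tw(G) ≥ 2. Combining the bounds, tw(G) = 2.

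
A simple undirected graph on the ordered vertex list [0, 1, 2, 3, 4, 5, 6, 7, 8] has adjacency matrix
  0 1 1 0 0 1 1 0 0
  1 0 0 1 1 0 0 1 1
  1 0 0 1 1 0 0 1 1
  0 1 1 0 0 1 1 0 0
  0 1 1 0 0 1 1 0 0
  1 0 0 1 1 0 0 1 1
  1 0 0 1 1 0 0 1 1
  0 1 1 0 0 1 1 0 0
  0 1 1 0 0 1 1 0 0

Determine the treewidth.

A width-4 tree decomposition is:
Bags: B1 = {1, 2, 3, 5, 6}  B2 = {1, 2, 5, 6, 8}  B3 = {0, 1, 2, 5, 6}  B4 = {1, 2, 5, 6, 7}  B5 = {1, 2, 4, 5, 6}
Tree: B1–B2, B2–B3, B3–B4, B4–B5
Each bag holds 5 vertices, so the decomposition has width 4, which upper-bounds the treewidth. For the lower bound: the 5 vertex sets {3,5}, {6,8}, {0,1}, {2}, {7} are disjoint, each induces a connected subgraph, and every pair is joined by at least one edge of G. Contracting each set to a single vertex therefore yields K_{5} as a minor, and since treewidth is minor-monotone, tw(G) ≥ tw(K_{5}) = 4. The upper and lower bounds meet at 4, so that is the treewidth.

4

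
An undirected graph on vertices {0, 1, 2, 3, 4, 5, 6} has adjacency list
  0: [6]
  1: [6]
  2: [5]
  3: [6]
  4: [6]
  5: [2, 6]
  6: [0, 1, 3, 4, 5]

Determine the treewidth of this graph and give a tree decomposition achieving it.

Treewidth 1.
One optimal decomposition is:
Bags: B1 = {5, 6}  B2 = {3, 6}  B3 = {2, 5}  B4 = {1, 6}  B5 = {0, 6}  B6 = {4, 6}
Tree: B1–B2, B1–B3, B1–B4, B2–B5, B1–B6

The largest bag has 2 vertices, giving width 1; this decomposition certifies tw(G) ≤ 1. Since G has at least one edge (e.g. 5–6), it is not an edgeless graph, so tw(G) ≥ 1. Therefore the treewidth is 1.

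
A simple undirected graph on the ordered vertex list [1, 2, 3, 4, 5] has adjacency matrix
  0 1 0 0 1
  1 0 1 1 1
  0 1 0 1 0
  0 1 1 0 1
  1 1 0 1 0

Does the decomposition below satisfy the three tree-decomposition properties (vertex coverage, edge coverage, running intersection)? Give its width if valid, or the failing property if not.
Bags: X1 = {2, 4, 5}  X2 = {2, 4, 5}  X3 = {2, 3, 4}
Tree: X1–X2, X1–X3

No — vertex 1 appears in no bag.

A tree decomposition must satisfy three properties: every vertex lies in some bag; for every edge, both endpoints lie together in some bag; and for every vertex, the bags containing it form a connected subtree. Here vertex 1 appears in no bag, so the decomposition is invalid.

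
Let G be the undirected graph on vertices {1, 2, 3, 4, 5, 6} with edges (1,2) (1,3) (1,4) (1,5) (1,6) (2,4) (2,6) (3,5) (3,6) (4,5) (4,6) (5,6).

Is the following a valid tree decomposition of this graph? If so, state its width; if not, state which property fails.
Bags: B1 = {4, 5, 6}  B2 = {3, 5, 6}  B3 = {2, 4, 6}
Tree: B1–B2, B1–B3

A tree decomposition must satisfy three properties: every vertex lies in some bag; for every edge, both endpoints lie together in some bag; and for every vertex, the bags containing it form a connected subtree. Here vertex 1 appears in no bag, so the decomposition is invalid.

No — vertex 1 appears in no bag.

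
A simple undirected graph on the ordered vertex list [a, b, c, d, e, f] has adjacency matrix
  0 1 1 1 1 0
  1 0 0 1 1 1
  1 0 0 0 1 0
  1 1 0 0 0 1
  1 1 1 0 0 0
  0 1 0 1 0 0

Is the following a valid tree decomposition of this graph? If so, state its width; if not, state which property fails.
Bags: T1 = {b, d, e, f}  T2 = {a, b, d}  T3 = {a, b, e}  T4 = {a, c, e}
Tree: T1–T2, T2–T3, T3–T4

No — bags containing vertex e are not connected in the tree.

A tree decomposition must satisfy three properties: every vertex lies in some bag; for every edge, both endpoints lie together in some bag; and for every vertex, the bags containing it form a connected subtree. Here bags containing vertex e are not connected in the tree, so the decomposition is invalid.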